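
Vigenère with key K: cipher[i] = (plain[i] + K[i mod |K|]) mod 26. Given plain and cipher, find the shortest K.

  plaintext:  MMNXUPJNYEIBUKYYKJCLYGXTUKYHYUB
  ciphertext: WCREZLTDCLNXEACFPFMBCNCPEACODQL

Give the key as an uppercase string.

  i= 0: W-M = 10 → K
  i= 1: C-M = 16 → Q
  i= 2: R-N =  4 → E
  i= 3: E-X =  7 → H
  i= 4: Z-U =  5 → F
  i= 5: L-P = 22 → W
  i= 6: T-J = 10 → K
  i= 7: D-N = 16 → Q
  i= 8: C-Y =  4 → E
  i= 9: L-E =  7 → H
  i=10: N-I =  5 → F
  i=11: X-B = 22 → W
  i=12: E-U = 10 → K
  i=13: A-K = 16 → Q
  i=14: C-Y =  4 → E
  i=15: F-Y =  7 → H
  i=16: P-K =  5 → F
  i=17: F-J = 22 → W
  i=18: M-C = 10 → K
  i=19: B-L = 16 → Q
  i=20: C-Y =  4 → E
  i=21: N-G =  7 → H
  i=22: C-X =  5 → F
  i=23: P-T = 22 → W
  i=24: E-U = 10 → K
  i=25: A-K = 16 → Q
  i=26: C-Y =  4 → E
  i=27: O-H =  7 → H
  i=28: D-Y =  5 → F
  i=29: Q-U = 22 → W
  i=30: L-B = 10 → K
  shifts repeat with period 6: KQEHFW

KQEHFW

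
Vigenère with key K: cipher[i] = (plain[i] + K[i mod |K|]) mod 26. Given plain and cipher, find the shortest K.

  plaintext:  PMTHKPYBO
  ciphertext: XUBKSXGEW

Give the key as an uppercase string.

IIID

  i= 0: X-P =  8 → I
  i= 1: U-M =  8 → I
  i= 2: B-T =  8 → I
  i= 3: K-H =  3 → D
  i= 4: S-K =  8 → I
  i= 5: X-P =  8 → I
  i= 6: G-Y =  8 → I
  i= 7: E-B =  3 → D
  i= 8: W-O =  8 → I
  shifts repeat with period 4: IIID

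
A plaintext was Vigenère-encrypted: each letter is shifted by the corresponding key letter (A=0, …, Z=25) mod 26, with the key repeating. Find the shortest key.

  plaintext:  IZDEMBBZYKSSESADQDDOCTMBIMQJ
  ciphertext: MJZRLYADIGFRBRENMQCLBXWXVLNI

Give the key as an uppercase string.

  i= 0: M-I =  4 → E
  i= 1: J-Z = 10 → K
  i= 2: Z-D = 22 → W
  i= 3: R-E = 13 → N
  i= 4: L-M = 25 → Z
  i= 5: Y-B = 23 → X
  i= 6: A-B = 25 → Z
  i= 7: D-Z =  4 → E
  i= 8: I-Y = 10 → K
  i= 9: G-K = 22 → W
  i=10: F-S = 13 → N
  i=11: R-S = 25 → Z
  i=12: B-E = 23 → X
  i=13: R-S = 25 → Z
  i=14: E-A =  4 → E
  i=15: N-D = 10 → K
  i=16: M-Q = 22 → W
  i=17: Q-D = 13 → N
  i=18: C-D = 25 → Z
  i=19: L-O = 23 → X
  i=20: B-C = 25 → Z
  i=21: X-T =  4 → E
  i=22: W-M = 10 → K
  i=23: X-B = 22 → W
  i=24: V-I = 13 → N
  i=25: L-M = 25 → Z
  i=26: N-Q = 23 → X
  i=27: I-J = 25 → Z
  shifts repeat with period 7: EKWNZXZ

EKWNZXZ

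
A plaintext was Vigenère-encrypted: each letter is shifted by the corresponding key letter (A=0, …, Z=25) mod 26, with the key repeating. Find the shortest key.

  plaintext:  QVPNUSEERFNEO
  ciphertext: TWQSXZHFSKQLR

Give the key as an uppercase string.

DBBFDH

  i= 0: T-Q =  3 → D
  i= 1: W-V =  1 → B
  i= 2: Q-P =  1 → B
  i= 3: S-N =  5 → F
  i= 4: X-U =  3 → D
  i= 5: Z-S =  7 → H
  i= 6: H-E =  3 → D
  i= 7: F-E =  1 → B
  i= 8: S-R =  1 → B
  i= 9: K-F =  5 → F
  i=10: Q-N =  3 → D
  i=11: L-E =  7 → H
  i=12: R-O =  3 → D
  shifts repeat with period 6: DBBFDH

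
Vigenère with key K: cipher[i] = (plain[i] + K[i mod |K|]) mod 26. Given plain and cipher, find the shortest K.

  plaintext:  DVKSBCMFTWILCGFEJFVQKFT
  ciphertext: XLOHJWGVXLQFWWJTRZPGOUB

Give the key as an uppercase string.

UQEPIU

  i= 0: X-D = 20 → U
  i= 1: L-V = 16 → Q
  i= 2: O-K =  4 → E
  i= 3: H-S = 15 → P
  i= 4: J-B =  8 → I
  i= 5: W-C = 20 → U
  i= 6: G-M = 20 → U
  i= 7: V-F = 16 → Q
  i= 8: X-T =  4 → E
  i= 9: L-W = 15 → P
  i=10: Q-I =  8 → I
  i=11: F-L = 20 → U
  i=12: W-C = 20 → U
  i=13: W-G = 16 → Q
  i=14: J-F =  4 → E
  i=15: T-E = 15 → P
  i=16: R-J =  8 → I
  i=17: Z-F = 20 → U
  i=18: P-V = 20 → U
  i=19: G-Q = 16 → Q
  i=20: O-K =  4 → E
  i=21: U-F = 15 → P
  i=22: B-T =  8 → I
  shifts repeat with period 6: UQEPIU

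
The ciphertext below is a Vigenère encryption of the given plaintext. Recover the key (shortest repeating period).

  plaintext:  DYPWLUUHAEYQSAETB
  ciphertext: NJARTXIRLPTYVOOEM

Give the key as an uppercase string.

  i= 0: N-D = 10 → K
  i= 1: J-Y = 11 → L
  i= 2: A-P = 11 → L
  i= 3: R-W = 21 → V
  i= 4: T-L =  8 → I
  i= 5: X-U =  3 → D
  i= 6: I-U = 14 → O
  i= 7: R-H = 10 → K
  i= 8: L-A = 11 → L
  i= 9: P-E = 11 → L
  i=10: T-Y = 21 → V
  i=11: Y-Q =  8 → I
  i=12: V-S =  3 → D
  i=13: O-A = 14 → O
  i=14: O-E = 10 → K
  i=15: E-T = 11 → L
  i=16: M-B = 11 → L
  shifts repeat with period 7: KLLVIDO

KLLVIDO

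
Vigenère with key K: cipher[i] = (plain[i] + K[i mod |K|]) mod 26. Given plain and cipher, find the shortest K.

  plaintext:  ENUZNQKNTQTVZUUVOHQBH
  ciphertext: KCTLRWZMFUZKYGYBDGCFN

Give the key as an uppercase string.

  i= 0: K-E =  6 → G
  i= 1: C-N = 15 → P
  i= 2: T-U = 25 → Z
  i= 3: L-Z = 12 → M
  i= 4: R-N =  4 → E
  i= 5: W-Q =  6 → G
  i= 6: Z-K = 15 → P
  i= 7: M-N = 25 → Z
  i= 8: F-T = 12 → M
  i= 9: U-Q =  4 → E
  i=10: Z-T =  6 → G
  i=11: K-V = 15 → P
  i=12: Y-Z = 25 → Z
  i=13: G-U = 12 → M
  i=14: Y-U =  4 → E
  i=15: B-V =  6 → G
  i=16: D-O = 15 → P
  i=17: G-H = 25 → Z
  i=18: C-Q = 12 → M
  i=19: F-B =  4 → E
  i=20: N-H =  6 → G
  shifts repeat with period 5: GPZME

GPZME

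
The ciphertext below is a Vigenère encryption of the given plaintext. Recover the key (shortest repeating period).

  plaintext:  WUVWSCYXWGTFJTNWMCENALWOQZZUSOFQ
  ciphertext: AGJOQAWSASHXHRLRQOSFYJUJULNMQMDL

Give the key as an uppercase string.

  i= 0: A-W =  4 → E
  i= 1: G-U = 12 → M
  i= 2: J-V = 14 → O
  i= 3: O-W = 18 → S
  i= 4: Q-S = 24 → Y
  i= 5: A-C = 24 → Y
  i= 6: W-Y = 24 → Y
  i= 7: S-X = 21 → V
  i= 8: A-W =  4 → E
  i= 9: S-G = 12 → M
  i=10: H-T = 14 → O
  i=11: X-F = 18 → S
  i=12: H-J = 24 → Y
  i=13: R-T = 24 → Y
  i=14: L-N = 24 → Y
  i=15: R-W = 21 → V
  i=16: Q-M =  4 → E
  i=17: O-C = 12 → M
  i=18: S-E = 14 → O
  i=19: F-N = 18 → S
  i=20: Y-A = 24 → Y
  i=21: J-L = 24 → Y
  i=22: U-W = 24 → Y
  i=23: J-O = 21 → V
  i=24: U-Q =  4 → E
  i=25: L-Z = 12 → M
  i=26: N-Z = 14 → O
  i=27: M-U = 18 → S
  i=28: Q-S = 24 → Y
  i=29: M-O = 24 → Y
  i=30: D-F = 24 → Y
  i=31: L-Q = 21 → V
  shifts repeat with period 8: EMOSYYYV

EMOSYYYV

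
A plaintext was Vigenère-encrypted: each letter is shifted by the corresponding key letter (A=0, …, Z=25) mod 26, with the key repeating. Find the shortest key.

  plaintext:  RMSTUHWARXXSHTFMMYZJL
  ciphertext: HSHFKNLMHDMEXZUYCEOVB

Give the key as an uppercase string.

QGPM

  i= 0: H-R = 16 → Q
  i= 1: S-M =  6 → G
  i= 2: H-S = 15 → P
  i= 3: F-T = 12 → M
  i= 4: K-U = 16 → Q
  i= 5: N-H =  6 → G
  i= 6: L-W = 15 → P
  i= 7: M-A = 12 → M
  i= 8: H-R = 16 → Q
  i= 9: D-X =  6 → G
  i=10: M-X = 15 → P
  i=11: E-S = 12 → M
  i=12: X-H = 16 → Q
  i=13: Z-T =  6 → G
  i=14: U-F = 15 → P
  i=15: Y-M = 12 → M
  i=16: C-M = 16 → Q
  i=17: E-Y =  6 → G
  i=18: O-Z = 15 → P
  i=19: V-J = 12 → M
  i=20: B-L = 16 → Q
  shifts repeat with period 4: QGPM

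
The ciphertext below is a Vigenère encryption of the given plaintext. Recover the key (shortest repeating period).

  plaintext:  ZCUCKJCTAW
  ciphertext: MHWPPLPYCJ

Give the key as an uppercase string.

NFC

  i= 0: M-Z = 13 → N
  i= 1: H-C =  5 → F
  i= 2: W-U =  2 → C
  i= 3: P-C = 13 → N
  i= 4: P-K =  5 → F
  i= 5: L-J =  2 → C
  i= 6: P-C = 13 → N
  i= 7: Y-T =  5 → F
  i= 8: C-A =  2 → C
  i= 9: J-W = 13 → N
  shifts repeat with period 3: NFC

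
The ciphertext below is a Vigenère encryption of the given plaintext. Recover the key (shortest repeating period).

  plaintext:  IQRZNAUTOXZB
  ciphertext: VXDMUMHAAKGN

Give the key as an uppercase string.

NHM

  i= 0: V-I = 13 → N
  i= 1: X-Q =  7 → H
  i= 2: D-R = 12 → M
  i= 3: M-Z = 13 → N
  i= 4: U-N =  7 → H
  i= 5: M-A = 12 → M
  i= 6: H-U = 13 → N
  i= 7: A-T =  7 → H
  i= 8: A-O = 12 → M
  i= 9: K-X = 13 → N
  i=10: G-Z =  7 → H
  i=11: N-B = 12 → M
  shifts repeat with period 3: NHM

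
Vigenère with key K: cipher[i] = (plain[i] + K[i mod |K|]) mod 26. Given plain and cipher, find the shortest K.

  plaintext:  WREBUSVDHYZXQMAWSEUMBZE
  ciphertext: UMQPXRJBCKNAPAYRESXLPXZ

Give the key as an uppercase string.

  i= 0: U-W = 24 → Y
  i= 1: M-R = 21 → V
  i= 2: Q-E = 12 → M
  i= 3: P-B = 14 → O
  i= 4: X-U =  3 → D
  i= 5: R-S = 25 → Z
  i= 6: J-V = 14 → O
  i= 7: B-D = 24 → Y
  i= 8: C-H = 21 → V
  i= 9: K-Y = 12 → M
  i=10: N-Z = 14 → O
  i=11: A-X =  3 → D
  i=12: P-Q = 25 → Z
  i=13: A-M = 14 → O
  i=14: Y-A = 24 → Y
  i=15: R-W = 21 → V
  i=16: E-S = 12 → M
  i=17: S-E = 14 → O
  i=18: X-U =  3 → D
  i=19: L-M = 25 → Z
  i=20: P-B = 14 → O
  i=21: X-Z = 24 → Y
  i=22: Z-E = 21 → V
  shifts repeat with period 7: YVMODZO

YVMODZO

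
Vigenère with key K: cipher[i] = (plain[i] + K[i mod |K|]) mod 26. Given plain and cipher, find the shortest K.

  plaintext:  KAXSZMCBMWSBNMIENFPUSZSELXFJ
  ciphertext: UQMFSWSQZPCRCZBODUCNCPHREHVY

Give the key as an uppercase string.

  i= 0: U-K = 10 → K
  i= 1: Q-A = 16 → Q
  i= 2: M-X = 15 → P
  i= 3: F-S = 13 → N
  i= 4: S-Z = 19 → T
  i= 5: W-M = 10 → K
  i= 6: S-C = 16 → Q
  i= 7: Q-B = 15 → P
  i= 8: Z-M = 13 → N
  i= 9: P-W = 19 → T
  i=10: C-S = 10 → K
  i=11: R-B = 16 → Q
  i=12: C-N = 15 → P
  i=13: Z-M = 13 → N
  i=14: B-I = 19 → T
  i=15: O-E = 10 → K
  i=16: D-N = 16 → Q
  i=17: U-F = 15 → P
  i=18: C-P = 13 → N
  i=19: N-U = 19 → T
  i=20: C-S = 10 → K
  i=21: P-Z = 16 → Q
  i=22: H-S = 15 → P
  i=23: R-E = 13 → N
  i=24: E-L = 19 → T
  i=25: H-X = 10 → K
  i=26: V-F = 16 → Q
  i=27: Y-J = 15 → P
  shifts repeat with period 5: KQPNT

KQPNT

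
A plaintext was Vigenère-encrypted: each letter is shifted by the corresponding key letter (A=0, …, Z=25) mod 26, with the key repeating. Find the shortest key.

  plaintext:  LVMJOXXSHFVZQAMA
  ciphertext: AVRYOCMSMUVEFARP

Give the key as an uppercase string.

PAF

  i= 0: A-L = 15 → P
  i= 1: V-V =  0 → A
  i= 2: R-M =  5 → F
  i= 3: Y-J = 15 → P
  i= 4: O-O =  0 → A
  i= 5: C-X =  5 → F
  i= 6: M-X = 15 → P
  i= 7: S-S =  0 → A
  i= 8: M-H =  5 → F
  i= 9: U-F = 15 → P
  i=10: V-V =  0 → A
  i=11: E-Z =  5 → F
  i=12: F-Q = 15 → P
  i=13: A-A =  0 → A
  i=14: R-M =  5 → F
  i=15: P-A = 15 → P
  shifts repeat with period 3: PAF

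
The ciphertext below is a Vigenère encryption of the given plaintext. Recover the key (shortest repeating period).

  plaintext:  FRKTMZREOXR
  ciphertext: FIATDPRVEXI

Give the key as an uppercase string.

ARQ

  i= 0: F-F =  0 → A
  i= 1: I-R = 17 → R
  i= 2: A-K = 16 → Q
  i= 3: T-T =  0 → A
  i= 4: D-M = 17 → R
  i= 5: P-Z = 16 → Q
  i= 6: R-R =  0 → A
  i= 7: V-E = 17 → R
  i= 8: E-O = 16 → Q
  i= 9: X-X =  0 → A
  i=10: I-R = 17 → R
  shifts repeat with period 3: ARQ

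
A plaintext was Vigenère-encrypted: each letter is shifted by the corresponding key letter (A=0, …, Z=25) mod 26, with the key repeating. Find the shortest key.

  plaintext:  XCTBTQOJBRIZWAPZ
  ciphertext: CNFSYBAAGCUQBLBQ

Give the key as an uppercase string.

  i= 0: C-X =  5 → F
  i= 1: N-C = 11 → L
  i= 2: F-T = 12 → M
  i= 3: S-B = 17 → R
  i= 4: Y-T =  5 → F
  i= 5: B-Q = 11 → L
  i= 6: A-O = 12 → M
  i= 7: A-J = 17 → R
  i= 8: G-B =  5 → F
  i= 9: C-R = 11 → L
  i=10: U-I = 12 → M
  i=11: Q-Z = 17 → R
  i=12: B-W =  5 → F
  i=13: L-A = 11 → L
  i=14: B-P = 12 → M
  i=15: Q-Z = 17 → R
  shifts repeat with period 4: FLMR

FLMR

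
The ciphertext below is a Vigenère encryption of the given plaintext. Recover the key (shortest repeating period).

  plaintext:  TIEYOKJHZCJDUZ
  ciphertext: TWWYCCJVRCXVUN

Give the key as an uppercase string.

AOS

  i= 0: T-T =  0 → A
  i= 1: W-I = 14 → O
  i= 2: W-E = 18 → S
  i= 3: Y-Y =  0 → A
  i= 4: C-O = 14 → O
  i= 5: C-K = 18 → S
  i= 6: J-J =  0 → A
  i= 7: V-H = 14 → O
  i= 8: R-Z = 18 → S
  i= 9: C-C =  0 → A
  i=10: X-J = 14 → O
  i=11: V-D = 18 → S
  i=12: U-U =  0 → A
  i=13: N-Z = 14 → O
  shifts repeat with period 3: AOS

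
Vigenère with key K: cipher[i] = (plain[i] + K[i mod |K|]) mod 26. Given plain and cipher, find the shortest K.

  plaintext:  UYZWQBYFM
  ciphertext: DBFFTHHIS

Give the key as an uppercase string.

  i= 0: D-U =  9 → J
  i= 1: B-Y =  3 → D
  i= 2: F-Z =  6 → G
  i= 3: F-W =  9 → J
  i= 4: T-Q =  3 → D
  i= 5: H-B =  6 → G
  i= 6: H-Y =  9 → J
  i= 7: I-F =  3 → D
  i= 8: S-M =  6 → G
  shifts repeat with period 3: JDG

JDG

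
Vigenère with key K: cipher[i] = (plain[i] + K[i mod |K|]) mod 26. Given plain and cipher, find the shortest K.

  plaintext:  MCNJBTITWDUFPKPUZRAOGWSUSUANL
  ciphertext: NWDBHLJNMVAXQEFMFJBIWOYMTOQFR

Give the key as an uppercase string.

BUQSGS

  i= 0: N-M =  1 → B
  i= 1: W-C = 20 → U
  i= 2: D-N = 16 → Q
  i= 3: B-J = 18 → S
  i= 4: H-B =  6 → G
  i= 5: L-T = 18 → S
  i= 6: J-I =  1 → B
  i= 7: N-T = 20 → U
  i= 8: M-W = 16 → Q
  i= 9: V-D = 18 → S
  i=10: A-U =  6 → G
  i=11: X-F = 18 → S
  i=12: Q-P =  1 → B
  i=13: E-K = 20 → U
  i=14: F-P = 16 → Q
  i=15: M-U = 18 → S
  i=16: F-Z =  6 → G
  i=17: J-R = 18 → S
  i=18: B-A =  1 → B
  i=19: I-O = 20 → U
  i=20: W-G = 16 → Q
  i=21: O-W = 18 → S
  i=22: Y-S =  6 → G
  i=23: M-U = 18 → S
  i=24: T-S =  1 → B
  i=25: O-U = 20 → U
  i=26: Q-A = 16 → Q
  i=27: F-N = 18 → S
  i=28: R-L =  6 → G
  shifts repeat with period 6: BUQSGS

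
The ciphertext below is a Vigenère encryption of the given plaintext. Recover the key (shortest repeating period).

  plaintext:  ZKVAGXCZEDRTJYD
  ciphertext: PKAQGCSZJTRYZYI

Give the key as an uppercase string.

  i= 0: P-Z = 16 → Q
  i= 1: K-K =  0 → A
  i= 2: A-V =  5 → F
  i= 3: Q-A = 16 → Q
  i= 4: G-G =  0 → A
  i= 5: C-X =  5 → F
  i= 6: S-C = 16 → Q
  i= 7: Z-Z =  0 → A
  i= 8: J-E =  5 → F
  i= 9: T-D = 16 → Q
  i=10: R-R =  0 → A
  i=11: Y-T =  5 → F
  i=12: Z-J = 16 → Q
  i=13: Y-Y =  0 → A
  i=14: I-D =  5 → F
  shifts repeat with period 3: QAF

QAF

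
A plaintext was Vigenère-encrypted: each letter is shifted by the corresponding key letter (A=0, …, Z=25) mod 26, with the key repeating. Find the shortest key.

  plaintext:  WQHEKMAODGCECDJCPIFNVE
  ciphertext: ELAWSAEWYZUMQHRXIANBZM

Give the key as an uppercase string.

  i= 0: E-W =  8 → I
  i= 1: L-Q = 21 → V
  i= 2: A-H = 19 → T
  i= 3: W-E = 18 → S
  i= 4: S-K =  8 → I
  i= 5: A-M = 14 → O
  i= 6: E-A =  4 → E
  i= 7: W-O =  8 → I
  i= 8: Y-D = 21 → V
  i= 9: Z-G = 19 → T
  i=10: U-C = 18 → S
  i=11: M-E =  8 → I
  i=12: Q-C = 14 → O
  i=13: H-D =  4 → E
  i=14: R-J =  8 → I
  i=15: X-C = 21 → V
  i=16: I-P = 19 → T
  i=17: A-I = 18 → S
  i=18: N-F =  8 → I
  i=19: B-N = 14 → O
  i=20: Z-V =  4 → E
  i=21: M-E =  8 → I
  shifts repeat with period 7: IVTSIOE

IVTSIOE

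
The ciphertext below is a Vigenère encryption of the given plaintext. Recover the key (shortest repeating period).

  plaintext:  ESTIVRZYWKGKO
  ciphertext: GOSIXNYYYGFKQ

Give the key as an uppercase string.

CWZA

  i= 0: G-E =  2 → C
  i= 1: O-S = 22 → W
  i= 2: S-T = 25 → Z
  i= 3: I-I =  0 → A
  i= 4: X-V =  2 → C
  i= 5: N-R = 22 → W
  i= 6: Y-Z = 25 → Z
  i= 7: Y-Y =  0 → A
  i= 8: Y-W =  2 → C
  i= 9: G-K = 22 → W
  i=10: F-G = 25 → Z
  i=11: K-K =  0 → A
  i=12: Q-O =  2 → C
  shifts repeat with period 4: CWZA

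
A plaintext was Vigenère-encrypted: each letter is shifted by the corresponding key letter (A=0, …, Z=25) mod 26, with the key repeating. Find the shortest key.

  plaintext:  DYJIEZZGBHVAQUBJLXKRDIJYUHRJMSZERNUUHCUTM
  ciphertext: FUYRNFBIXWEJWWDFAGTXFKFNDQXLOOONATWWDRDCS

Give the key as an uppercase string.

CWPJJGC

  i= 0: F-D =  2 → C
  i= 1: U-Y = 22 → W
  i= 2: Y-J = 15 → P
  i= 3: R-I =  9 → J
  i= 4: N-E =  9 → J
  i= 5: F-Z =  6 → G
  i= 6: B-Z =  2 → C
  i= 7: I-G =  2 → C
  i= 8: X-B = 22 → W
  i= 9: W-H = 15 → P
  i=10: E-V =  9 → J
  i=11: J-A =  9 → J
  i=12: W-Q =  6 → G
  i=13: W-U =  2 → C
  i=14: D-B =  2 → C
  i=15: F-J = 22 → W
  i=16: A-L = 15 → P
  i=17: G-X =  9 → J
  i=18: T-K =  9 → J
  i=19: X-R =  6 → G
  i=20: F-D =  2 → C
  i=21: K-I =  2 → C
  i=22: F-J = 22 → W
  i=23: N-Y = 15 → P
  i=24: D-U =  9 → J
  i=25: Q-H =  9 → J
  i=26: X-R =  6 → G
  i=27: L-J =  2 → C
  i=28: O-M =  2 → C
  i=29: O-S = 22 → W
  i=30: O-Z = 15 → P
  i=31: N-E =  9 → J
  i=32: A-R =  9 → J
  i=33: T-N =  6 → G
  i=34: W-U =  2 → C
  i=35: W-U =  2 → C
  i=36: D-H = 22 → W
  i=37: R-C = 15 → P
  i=38: D-U =  9 → J
  i=39: C-T =  9 → J
  i=40: S-M =  6 → G
  shifts repeat with period 7: CWPJJGC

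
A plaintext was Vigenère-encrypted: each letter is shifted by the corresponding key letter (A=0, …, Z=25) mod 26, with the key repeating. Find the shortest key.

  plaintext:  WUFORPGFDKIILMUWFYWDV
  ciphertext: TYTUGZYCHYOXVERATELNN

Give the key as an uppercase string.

  i= 0: T-W = 23 → X
  i= 1: Y-U =  4 → E
  i= 2: T-F = 14 → O
  i= 3: U-O =  6 → G
  i= 4: G-R = 15 → P
  i= 5: Z-P = 10 → K
  i= 6: Y-G = 18 → S
  i= 7: C-F = 23 → X
  i= 8: H-D =  4 → E
  i= 9: Y-K = 14 → O
  i=10: O-I =  6 → G
  i=11: X-I = 15 → P
  i=12: V-L = 10 → K
  i=13: E-M = 18 → S
  i=14: R-U = 23 → X
  i=15: A-W =  4 → E
  i=16: T-F = 14 → O
  i=17: E-Y =  6 → G
  i=18: L-W = 15 → P
  i=19: N-D = 10 → K
  i=20: N-V = 18 → S
  shifts repeat with period 7: XEOGPKS

XEOGPKS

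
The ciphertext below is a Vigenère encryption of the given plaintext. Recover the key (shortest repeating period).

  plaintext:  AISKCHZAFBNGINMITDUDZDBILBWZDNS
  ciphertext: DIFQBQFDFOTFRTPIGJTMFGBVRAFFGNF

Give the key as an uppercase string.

  i= 0: D-A =  3 → D
  i= 1: I-I =  0 → A
  i= 2: F-S = 13 → N
  i= 3: Q-K =  6 → G
  i= 4: B-C = 25 → Z
  i= 5: Q-H =  9 → J
  i= 6: F-Z =  6 → G
  i= 7: D-A =  3 → D
  i= 8: F-F =  0 → A
  i= 9: O-B = 13 → N
  i=10: T-N =  6 → G
  i=11: F-G = 25 → Z
  i=12: R-I =  9 → J
  i=13: T-N =  6 → G
  i=14: P-M =  3 → D
  i=15: I-I =  0 → A
  i=16: G-T = 13 → N
  i=17: J-D =  6 → G
  i=18: T-U = 25 → Z
  i=19: M-D =  9 → J
  i=20: F-Z =  6 → G
  i=21: G-D =  3 → D
  i=22: B-B =  0 → A
  i=23: V-I = 13 → N
  i=24: R-L =  6 → G
  i=25: A-B = 25 → Z
  i=26: F-W =  9 → J
  i=27: F-Z =  6 → G
  i=28: G-D =  3 → D
  i=29: N-N =  0 → A
  i=30: F-S = 13 → N
  shifts repeat with period 7: DANGZJG

DANGZJG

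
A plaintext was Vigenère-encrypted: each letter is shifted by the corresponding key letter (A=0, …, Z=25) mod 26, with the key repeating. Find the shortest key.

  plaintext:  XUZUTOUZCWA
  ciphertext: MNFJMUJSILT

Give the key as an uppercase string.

  i= 0: M-X = 15 → P
  i= 1: N-U = 19 → T
  i= 2: F-Z =  6 → G
  i= 3: J-U = 15 → P
  i= 4: M-T = 19 → T
  i= 5: U-O =  6 → G
  i= 6: J-U = 15 → P
  i= 7: S-Z = 19 → T
  i= 8: I-C =  6 → G
  i= 9: L-W = 15 → P
  i=10: T-A = 19 → T
  shifts repeat with period 3: PTG

PTG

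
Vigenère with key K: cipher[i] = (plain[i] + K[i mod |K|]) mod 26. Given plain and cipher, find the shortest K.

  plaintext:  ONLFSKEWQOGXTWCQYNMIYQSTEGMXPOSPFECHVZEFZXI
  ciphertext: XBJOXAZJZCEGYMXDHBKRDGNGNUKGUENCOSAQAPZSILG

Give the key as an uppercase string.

JOYJFQVN

  i= 0: X-O =  9 → J
  i= 1: B-N = 14 → O
  i= 2: J-L = 24 → Y
  i= 3: O-F =  9 → J
  i= 4: X-S =  5 → F
  i= 5: A-K = 16 → Q
  i= 6: Z-E = 21 → V
  i= 7: J-W = 13 → N
  i= 8: Z-Q =  9 → J
  i= 9: C-O = 14 → O
  i=10: E-G = 24 → Y
  i=11: G-X =  9 → J
  i=12: Y-T =  5 → F
  i=13: M-W = 16 → Q
  i=14: X-C = 21 → V
  i=15: D-Q = 13 → N
  i=16: H-Y =  9 → J
  i=17: B-N = 14 → O
  i=18: K-M = 24 → Y
  i=19: R-I =  9 → J
  i=20: D-Y =  5 → F
  i=21: G-Q = 16 → Q
  i=22: N-S = 21 → V
  i=23: G-T = 13 → N
  i=24: N-E =  9 → J
  i=25: U-G = 14 → O
  i=26: K-M = 24 → Y
  i=27: G-X =  9 → J
  i=28: U-P =  5 → F
  i=29: E-O = 16 → Q
  i=30: N-S = 21 → V
  i=31: C-P = 13 → N
  i=32: O-F =  9 → J
  i=33: S-E = 14 → O
  i=34: A-C = 24 → Y
  i=35: Q-H =  9 → J
  i=36: A-V =  5 → F
  i=37: P-Z = 16 → Q
  i=38: Z-E = 21 → V
  i=39: S-F = 13 → N
  i=40: I-Z =  9 → J
  i=41: L-X = 14 → O
  i=42: G-I = 24 → Y
  shifts repeat with period 8: JOYJFQVN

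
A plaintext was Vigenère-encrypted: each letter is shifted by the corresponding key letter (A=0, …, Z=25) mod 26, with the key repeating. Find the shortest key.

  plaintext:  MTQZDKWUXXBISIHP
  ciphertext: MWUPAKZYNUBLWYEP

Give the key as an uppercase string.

  i= 0: M-M =  0 → A
  i= 1: W-T =  3 → D
  i= 2: U-Q =  4 → E
  i= 3: P-Z = 16 → Q
  i= 4: A-D = 23 → X
  i= 5: K-K =  0 → A
  i= 6: Z-W =  3 → D
  i= 7: Y-U =  4 → E
  i= 8: N-X = 16 → Q
  i= 9: U-X = 23 → X
  i=10: B-B =  0 → A
  i=11: L-I =  3 → D
  i=12: W-S =  4 → E
  i=13: Y-I = 16 → Q
  i=14: E-H = 23 → X
  i=15: P-P =  0 → A
  shifts repeat with period 5: ADEQX

ADEQX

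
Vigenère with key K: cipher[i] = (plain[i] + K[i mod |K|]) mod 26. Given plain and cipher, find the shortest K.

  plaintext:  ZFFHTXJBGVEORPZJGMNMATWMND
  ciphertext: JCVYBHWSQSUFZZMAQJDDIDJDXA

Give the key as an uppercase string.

KXQRIKNR

  i= 0: J-Z = 10 → K
  i= 1: C-F = 23 → X
  i= 2: V-F = 16 → Q
  i= 3: Y-H = 17 → R
  i= 4: B-T =  8 → I
  i= 5: H-X = 10 → K
  i= 6: W-J = 13 → N
  i= 7: S-B = 17 → R
  i= 8: Q-G = 10 → K
  i= 9: S-V = 23 → X
  i=10: U-E = 16 → Q
  i=11: F-O = 17 → R
  i=12: Z-R =  8 → I
  i=13: Z-P = 10 → K
  i=14: M-Z = 13 → N
  i=15: A-J = 17 → R
  i=16: Q-G = 10 → K
  i=17: J-M = 23 → X
  i=18: D-N = 16 → Q
  i=19: D-M = 17 → R
  i=20: I-A =  8 → I
  i=21: D-T = 10 → K
  i=22: J-W = 13 → N
  i=23: D-M = 17 → R
  i=24: X-N = 10 → K
  i=25: A-D = 23 → X
  shifts repeat with period 8: KXQRIKNR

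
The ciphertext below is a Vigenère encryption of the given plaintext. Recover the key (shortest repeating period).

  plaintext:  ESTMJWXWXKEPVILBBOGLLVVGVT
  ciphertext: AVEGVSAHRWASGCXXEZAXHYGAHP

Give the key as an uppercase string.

WDLUM

  i= 0: A-E = 22 → W
  i= 1: V-S =  3 → D
  i= 2: E-T = 11 → L
  i= 3: G-M = 20 → U
  i= 4: V-J = 12 → M
  i= 5: S-W = 22 → W
  i= 6: A-X =  3 → D
  i= 7: H-W = 11 → L
  i= 8: R-X = 20 → U
  i= 9: W-K = 12 → M
  i=10: A-E = 22 → W
  i=11: S-P =  3 → D
  i=12: G-V = 11 → L
  i=13: C-I = 20 → U
  i=14: X-L = 12 → M
  i=15: X-B = 22 → W
  i=16: E-B =  3 → D
  i=17: Z-O = 11 → L
  i=18: A-G = 20 → U
  i=19: X-L = 12 → M
  i=20: H-L = 22 → W
  i=21: Y-V =  3 → D
  i=22: G-V = 11 → L
  i=23: A-G = 20 → U
  i=24: H-V = 12 → M
  i=25: P-T = 22 → W
  shifts repeat with period 5: WDLUM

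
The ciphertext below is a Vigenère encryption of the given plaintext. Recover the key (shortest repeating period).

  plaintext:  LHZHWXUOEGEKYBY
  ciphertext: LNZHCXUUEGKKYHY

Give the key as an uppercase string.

  i= 0: L-L =  0 → A
  i= 1: N-H =  6 → G
  i= 2: Z-Z =  0 → A
  i= 3: H-H =  0 → A
  i= 4: C-W =  6 → G
  i= 5: X-X =  0 → A
  i= 6: U-U =  0 → A
  i= 7: U-O =  6 → G
  i= 8: E-E =  0 → A
  i= 9: G-G =  0 → A
  i=10: K-E =  6 → G
  i=11: K-K =  0 → A
  i=12: Y-Y =  0 → A
  i=13: H-B =  6 → G
  i=14: Y-Y =  0 → A
  shifts repeat with period 3: AGA

AGA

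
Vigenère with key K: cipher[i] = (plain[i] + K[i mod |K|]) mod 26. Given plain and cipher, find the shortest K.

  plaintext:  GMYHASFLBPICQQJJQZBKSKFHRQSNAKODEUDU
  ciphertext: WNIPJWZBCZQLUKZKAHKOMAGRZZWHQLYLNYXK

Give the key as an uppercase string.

  i= 0: W-G = 16 → Q
  i= 1: N-M =  1 → B
  i= 2: I-Y = 10 → K
  i= 3: P-H =  8 → I
  i= 4: J-A =  9 → J
  i= 5: W-S =  4 → E
  i= 6: Z-F = 20 → U
  i= 7: B-L = 16 → Q
  i= 8: C-B =  1 → B
  i= 9: Z-P = 10 → K
  i=10: Q-I =  8 → I
  i=11: L-C =  9 → J
  i=12: U-Q =  4 → E
  i=13: K-Q = 20 → U
  i=14: Z-J = 16 → Q
  i=15: K-J =  1 → B
  i=16: A-Q = 10 → K
  i=17: H-Z =  8 → I
  i=18: K-B =  9 → J
  i=19: O-K =  4 → E
  i=20: M-S = 20 → U
  i=21: A-K = 16 → Q
  i=22: G-F =  1 → B
  i=23: R-H = 10 → K
  i=24: Z-R =  8 → I
  i=25: Z-Q =  9 → J
  i=26: W-S =  4 → E
  i=27: H-N = 20 → U
  i=28: Q-A = 16 → Q
  i=29: L-K =  1 → B
  i=30: Y-O = 10 → K
  i=31: L-D =  8 → I
  i=32: N-E =  9 → J
  i=33: Y-U =  4 → E
  i=34: X-D = 20 → U
  i=35: K-U = 16 → Q
  shifts repeat with period 7: QBKIJEU

QBKIJEU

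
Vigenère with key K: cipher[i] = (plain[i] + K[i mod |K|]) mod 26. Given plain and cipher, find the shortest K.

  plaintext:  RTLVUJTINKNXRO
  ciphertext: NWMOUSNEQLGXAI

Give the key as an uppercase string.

WDBTAJU

  i= 0: N-R = 22 → W
  i= 1: W-T =  3 → D
  i= 2: M-L =  1 → B
  i= 3: O-V = 19 → T
  i= 4: U-U =  0 → A
  i= 5: S-J =  9 → J
  i= 6: N-T = 20 → U
  i= 7: E-I = 22 → W
  i= 8: Q-N =  3 → D
  i= 9: L-K =  1 → B
  i=10: G-N = 19 → T
  i=11: X-X =  0 → A
  i=12: A-R =  9 → J
  i=13: I-O = 20 → U
  shifts repeat with period 7: WDBTAJU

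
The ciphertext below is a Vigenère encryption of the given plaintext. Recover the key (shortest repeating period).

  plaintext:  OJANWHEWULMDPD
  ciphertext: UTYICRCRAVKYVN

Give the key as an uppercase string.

GKYV

  i= 0: U-O =  6 → G
  i= 1: T-J = 10 → K
  i= 2: Y-A = 24 → Y
  i= 3: I-N = 21 → V
  i= 4: C-W =  6 → G
  i= 5: R-H = 10 → K
  i= 6: C-E = 24 → Y
  i= 7: R-W = 21 → V
  i= 8: A-U =  6 → G
  i= 9: V-L = 10 → K
  i=10: K-M = 24 → Y
  i=11: Y-D = 21 → V
  i=12: V-P =  6 → G
  i=13: N-D = 10 → K
  shifts repeat with period 4: GKYV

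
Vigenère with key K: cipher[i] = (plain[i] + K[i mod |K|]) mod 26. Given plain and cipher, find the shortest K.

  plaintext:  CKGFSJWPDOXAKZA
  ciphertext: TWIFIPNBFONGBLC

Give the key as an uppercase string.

RMCAQG

  i= 0: T-C = 17 → R
  i= 1: W-K = 12 → M
  i= 2: I-G =  2 → C
  i= 3: F-F =  0 → A
  i= 4: I-S = 16 → Q
  i= 5: P-J =  6 → G
  i= 6: N-W = 17 → R
  i= 7: B-P = 12 → M
  i= 8: F-D =  2 → C
  i= 9: O-O =  0 → A
  i=10: N-X = 16 → Q
  i=11: G-A =  6 → G
  i=12: B-K = 17 → R
  i=13: L-Z = 12 → M
  i=14: C-A =  2 → C
  shifts repeat with period 6: RMCAQG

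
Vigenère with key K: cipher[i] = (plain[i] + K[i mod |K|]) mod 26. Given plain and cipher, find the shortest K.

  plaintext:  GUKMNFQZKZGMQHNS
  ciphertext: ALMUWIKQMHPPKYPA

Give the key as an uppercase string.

URCIJD

  i= 0: A-G = 20 → U
  i= 1: L-U = 17 → R
  i= 2: M-K =  2 → C
  i= 3: U-M =  8 → I
  i= 4: W-N =  9 → J
  i= 5: I-F =  3 → D
  i= 6: K-Q = 20 → U
  i= 7: Q-Z = 17 → R
  i= 8: M-K =  2 → C
  i= 9: H-Z =  8 → I
  i=10: P-G =  9 → J
  i=11: P-M =  3 → D
  i=12: K-Q = 20 → U
  i=13: Y-H = 17 → R
  i=14: P-N =  2 → C
  i=15: A-S =  8 → I
  shifts repeat with period 6: URCIJD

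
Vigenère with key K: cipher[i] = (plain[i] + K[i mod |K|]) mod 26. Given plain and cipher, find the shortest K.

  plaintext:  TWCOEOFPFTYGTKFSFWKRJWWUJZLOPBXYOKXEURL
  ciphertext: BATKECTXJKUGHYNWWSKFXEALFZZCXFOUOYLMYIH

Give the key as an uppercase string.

IERWAOO

  i= 0: B-T =  8 → I
  i= 1: A-W =  4 → E
  i= 2: T-C = 17 → R
  i= 3: K-O = 22 → W
  i= 4: E-E =  0 → A
  i= 5: C-O = 14 → O
  i= 6: T-F = 14 → O
  i= 7: X-P =  8 → I
  i= 8: J-F =  4 → E
  i= 9: K-T = 17 → R
  i=10: U-Y = 22 → W
  i=11: G-G =  0 → A
  i=12: H-T = 14 → O
  i=13: Y-K = 14 → O
  i=14: N-F =  8 → I
  i=15: W-S =  4 → E
  i=16: W-F = 17 → R
  i=17: S-W = 22 → W
  i=18: K-K =  0 → A
  i=19: F-R = 14 → O
  i=20: X-J = 14 → O
  i=21: E-W =  8 → I
  i=22: A-W =  4 → E
  i=23: L-U = 17 → R
  i=24: F-J = 22 → W
  i=25: Z-Z =  0 → A
  i=26: Z-L = 14 → O
  i=27: C-O = 14 → O
  i=28: X-P =  8 → I
  i=29: F-B =  4 → E
  i=30: O-X = 17 → R
  i=31: U-Y = 22 → W
  i=32: O-O =  0 → A
  i=33: Y-K = 14 → O
  i=34: L-X = 14 → O
  i=35: M-E =  8 → I
  i=36: Y-U =  4 → E
  i=37: I-R = 17 → R
  i=38: H-L = 22 → W
  shifts repeat with period 7: IERWAOO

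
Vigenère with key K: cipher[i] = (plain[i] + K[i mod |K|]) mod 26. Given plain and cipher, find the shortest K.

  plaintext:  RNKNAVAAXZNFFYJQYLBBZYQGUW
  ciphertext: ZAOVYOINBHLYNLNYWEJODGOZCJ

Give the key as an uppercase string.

INEIYT

  i= 0: Z-R =  8 → I
  i= 1: A-N = 13 → N
  i= 2: O-K =  4 → E
  i= 3: V-N =  8 → I
  i= 4: Y-A = 24 → Y
  i= 5: O-V = 19 → T
  i= 6: I-A =  8 → I
  i= 7: N-A = 13 → N
  i= 8: B-X =  4 → E
  i= 9: H-Z =  8 → I
  i=10: L-N = 24 → Y
  i=11: Y-F = 19 → T
  i=12: N-F =  8 → I
  i=13: L-Y = 13 → N
  i=14: N-J =  4 → E
  i=15: Y-Q =  8 → I
  i=16: W-Y = 24 → Y
  i=17: E-L = 19 → T
  i=18: J-B =  8 → I
  i=19: O-B = 13 → N
  i=20: D-Z =  4 → E
  i=21: G-Y =  8 → I
  i=22: O-Q = 24 → Y
  i=23: Z-G = 19 → T
  i=24: C-U =  8 → I
  i=25: J-W = 13 → N
  shifts repeat with period 6: INEIYT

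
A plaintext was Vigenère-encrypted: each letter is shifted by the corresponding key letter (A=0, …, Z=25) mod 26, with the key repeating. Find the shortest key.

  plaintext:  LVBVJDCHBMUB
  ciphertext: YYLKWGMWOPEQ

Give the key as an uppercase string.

  i= 0: Y-L = 13 → N
  i= 1: Y-V =  3 → D
  i= 2: L-B = 10 → K
  i= 3: K-V = 15 → P
  i= 4: W-J = 13 → N
  i= 5: G-D =  3 → D
  i= 6: M-C = 10 → K
  i= 7: W-H = 15 → P
  i= 8: O-B = 13 → N
  i= 9: P-M =  3 → D
  i=10: E-U = 10 → K
  i=11: Q-B = 15 → P
  shifts repeat with period 4: NDKP

NDKP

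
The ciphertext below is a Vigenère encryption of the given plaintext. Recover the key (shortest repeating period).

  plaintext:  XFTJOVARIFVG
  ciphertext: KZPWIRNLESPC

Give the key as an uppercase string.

  i= 0: K-X = 13 → N
  i= 1: Z-F = 20 → U
  i= 2: P-T = 22 → W
  i= 3: W-J = 13 → N
  i= 4: I-O = 20 → U
  i= 5: R-V = 22 → W
  i= 6: N-A = 13 → N
  i= 7: L-R = 20 → U
  i= 8: E-I = 22 → W
  i= 9: S-F = 13 → N
  i=10: P-V = 20 → U
  i=11: C-G = 22 → W
  shifts repeat with period 3: NUW

NUW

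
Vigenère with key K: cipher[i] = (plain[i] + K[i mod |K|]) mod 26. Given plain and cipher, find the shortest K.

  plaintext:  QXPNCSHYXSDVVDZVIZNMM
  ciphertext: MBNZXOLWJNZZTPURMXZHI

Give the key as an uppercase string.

WEYMV

  i= 0: M-Q = 22 → W
  i= 1: B-X =  4 → E
  i= 2: N-P = 24 → Y
  i= 3: Z-N = 12 → M
  i= 4: X-C = 21 → V
  i= 5: O-S = 22 → W
  i= 6: L-H =  4 → E
  i= 7: W-Y = 24 → Y
  i= 8: J-X = 12 → M
  i= 9: N-S = 21 → V
  i=10: Z-D = 22 → W
  i=11: Z-V =  4 → E
  i=12: T-V = 24 → Y
  i=13: P-D = 12 → M
  i=14: U-Z = 21 → V
  i=15: R-V = 22 → W
  i=16: M-I =  4 → E
  i=17: X-Z = 24 → Y
  i=18: Z-N = 12 → M
  i=19: H-M = 21 → V
  i=20: I-M = 22 → W
  shifts repeat with period 5: WEYMV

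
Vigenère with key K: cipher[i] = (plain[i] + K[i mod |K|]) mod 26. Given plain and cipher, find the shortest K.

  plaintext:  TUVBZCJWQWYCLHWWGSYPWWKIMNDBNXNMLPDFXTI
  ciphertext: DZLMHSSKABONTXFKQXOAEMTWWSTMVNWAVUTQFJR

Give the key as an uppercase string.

  i= 0: D-T = 10 → K
  i= 1: Z-U =  5 → F
  i= 2: L-V = 16 → Q
  i= 3: M-B = 11 → L
  i= 4: H-Z =  8 → I
  i= 5: S-C = 16 → Q
  i= 6: S-J =  9 → J
  i= 7: K-W = 14 → O
  i= 8: A-Q = 10 → K
  i= 9: B-W =  5 → F
  i=10: O-Y = 16 → Q
  i=11: N-C = 11 → L
  i=12: T-L =  8 → I
  i=13: X-H = 16 → Q
  i=14: F-W =  9 → J
  i=15: K-W = 14 → O
  i=16: Q-G = 10 → K
  i=17: X-S =  5 → F
  i=18: O-Y = 16 → Q
  i=19: A-P = 11 → L
  i=20: E-W =  8 → I
  i=21: M-W = 16 → Q
  i=22: T-K =  9 → J
  i=23: W-I = 14 → O
  i=24: W-M = 10 → K
  i=25: S-N =  5 → F
  i=26: T-D = 16 → Q
  i=27: M-B = 11 → L
  i=28: V-N =  8 → I
  i=29: N-X = 16 → Q
  i=30: W-N =  9 → J
  i=31: A-M = 14 → O
  i=32: V-L = 10 → K
  i=33: U-P =  5 → F
  i=34: T-D = 16 → Q
  i=35: Q-F = 11 → L
  i=36: F-X =  8 → I
  i=37: J-T = 16 → Q
  i=38: R-I =  9 → J
  shifts repeat with period 8: KFQLIQJO

KFQLIQJO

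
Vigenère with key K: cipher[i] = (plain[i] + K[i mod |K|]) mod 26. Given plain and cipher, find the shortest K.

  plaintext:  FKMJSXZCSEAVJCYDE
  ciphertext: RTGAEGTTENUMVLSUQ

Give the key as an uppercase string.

MJUR

  i= 0: R-F = 12 → M
  i= 1: T-K =  9 → J
  i= 2: G-M = 20 → U
  i= 3: A-J = 17 → R
  i= 4: E-S = 12 → M
  i= 5: G-X =  9 → J
  i= 6: T-Z = 20 → U
  i= 7: T-C = 17 → R
  i= 8: E-S = 12 → M
  i= 9: N-E =  9 → J
  i=10: U-A = 20 → U
  i=11: M-V = 17 → R
  i=12: V-J = 12 → M
  i=13: L-C =  9 → J
  i=14: S-Y = 20 → U
  i=15: U-D = 17 → R
  i=16: Q-E = 12 → M
  shifts repeat with period 4: MJUR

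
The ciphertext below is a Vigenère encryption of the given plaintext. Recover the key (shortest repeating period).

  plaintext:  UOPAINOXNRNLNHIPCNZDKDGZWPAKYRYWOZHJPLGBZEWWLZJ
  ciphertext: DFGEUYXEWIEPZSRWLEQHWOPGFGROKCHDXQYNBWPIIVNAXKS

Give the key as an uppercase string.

  i= 0: D-U =  9 → J
  i= 1: F-O = 17 → R
  i= 2: G-P = 17 → R
  i= 3: E-A =  4 → E
  i= 4: U-I = 12 → M
  i= 5: Y-N = 11 → L
  i= 6: X-O =  9 → J
  i= 7: E-X =  7 → H
  i= 8: W-N =  9 → J
  i= 9: I-R = 17 → R
  i=10: E-N = 17 → R
  i=11: P-L =  4 → E
  i=12: Z-N = 12 → M
  i=13: S-H = 11 → L
  i=14: R-I =  9 → J
  i=15: W-P =  7 → H
  i=16: L-C =  9 → J
  i=17: E-N = 17 → R
  i=18: Q-Z = 17 → R
  i=19: H-D =  4 → E
  i=20: W-K = 12 → M
  i=21: O-D = 11 → L
  i=22: P-G =  9 → J
  i=23: G-Z =  7 → H
  i=24: F-W =  9 → J
  i=25: G-P = 17 → R
  i=26: R-A = 17 → R
  i=27: O-K =  4 → E
  i=28: K-Y = 12 → M
  i=29: C-R = 11 → L
  i=30: H-Y =  9 → J
  i=31: D-W =  7 → H
  i=32: X-O =  9 → J
  i=33: Q-Z = 17 → R
  i=34: Y-H = 17 → R
  i=35: N-J =  4 → E
  i=36: B-P = 12 → M
  i=37: W-L = 11 → L
  i=38: P-G =  9 → J
  i=39: I-B =  7 → H
  i=40: I-Z =  9 → J
  i=41: V-E = 17 → R
  i=42: N-W = 17 → R
  i=43: A-W =  4 → E
  i=44: X-L = 12 → M
  i=45: K-Z = 11 → L
  i=46: S-J =  9 → J
  shifts repeat with period 8: JRREMLJH

JRREMLJH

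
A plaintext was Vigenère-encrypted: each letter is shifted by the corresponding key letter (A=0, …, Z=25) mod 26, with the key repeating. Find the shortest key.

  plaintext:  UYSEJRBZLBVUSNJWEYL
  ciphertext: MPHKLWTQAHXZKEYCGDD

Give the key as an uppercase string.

  i= 0: M-U = 18 → S
  i= 1: P-Y = 17 → R
  i= 2: H-S = 15 → P
  i= 3: K-E =  6 → G
  i= 4: L-J =  2 → C
  i= 5: W-R =  5 → F
  i= 6: T-B = 18 → S
  i= 7: Q-Z = 17 → R
  i= 8: A-L = 15 → P
  i= 9: H-B =  6 → G
  i=10: X-V =  2 → C
  i=11: Z-U =  5 → F
  i=12: K-S = 18 → S
  i=13: E-N = 17 → R
  i=14: Y-J = 15 → P
  i=15: C-W =  6 → G
  i=16: G-E =  2 → C
  i=17: D-Y =  5 → F
  i=18: D-L = 18 → S
  shifts repeat with period 6: SRPGCF

SRPGCF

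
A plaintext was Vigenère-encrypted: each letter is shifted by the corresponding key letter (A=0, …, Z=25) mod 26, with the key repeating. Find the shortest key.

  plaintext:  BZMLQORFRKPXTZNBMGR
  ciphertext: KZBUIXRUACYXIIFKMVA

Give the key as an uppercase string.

  i= 0: K-B =  9 → J
  i= 1: Z-Z =  0 → A
  i= 2: B-M = 15 → P
  i= 3: U-L =  9 → J
  i= 4: I-Q = 18 → S
  i= 5: X-O =  9 → J
  i= 6: R-R =  0 → A
  i= 7: U-F = 15 → P
  i= 8: A-R =  9 → J
  i= 9: C-K = 18 → S
  i=10: Y-P =  9 → J
  i=11: X-X =  0 → A
  i=12: I-T = 15 → P
  i=13: I-Z =  9 → J
  i=14: F-N = 18 → S
  i=15: K-B =  9 → J
  i=16: M-M =  0 → A
  i=17: V-G = 15 → P
  i=18: A-R =  9 → J
  shifts repeat with period 5: JAPJS

JAPJS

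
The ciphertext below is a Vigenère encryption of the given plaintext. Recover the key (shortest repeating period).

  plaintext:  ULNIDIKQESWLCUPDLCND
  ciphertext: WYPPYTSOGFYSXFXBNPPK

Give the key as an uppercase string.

  i= 0: W-U =  2 → C
  i= 1: Y-L = 13 → N
  i= 2: P-N =  2 → C
  i= 3: P-I =  7 → H
  i= 4: Y-D = 21 → V
  i= 5: T-I = 11 → L
  i= 6: S-K =  8 → I
  i= 7: O-Q = 24 → Y
  i= 8: G-E =  2 → C
  i= 9: F-S = 13 → N
  i=10: Y-W =  2 → C
  i=11: S-L =  7 → H
  i=12: X-C = 21 → V
  i=13: F-U = 11 → L
  i=14: X-P =  8 → I
  i=15: B-D = 24 → Y
  i=16: N-L =  2 → C
  i=17: P-C = 13 → N
  i=18: P-N =  2 → C
  i=19: K-D =  7 → H
  shifts repeat with period 8: CNCHVLIY

CNCHVLIY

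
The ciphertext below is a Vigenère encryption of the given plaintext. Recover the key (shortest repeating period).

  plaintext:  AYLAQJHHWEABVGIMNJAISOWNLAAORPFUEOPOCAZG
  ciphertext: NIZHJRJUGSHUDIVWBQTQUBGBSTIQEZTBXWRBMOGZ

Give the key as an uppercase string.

NKOHTIC

  i= 0: N-A = 13 → N
  i= 1: I-Y = 10 → K
  i= 2: Z-L = 14 → O
  i= 3: H-A =  7 → H
  i= 4: J-Q = 19 → T
  i= 5: R-J =  8 → I
  i= 6: J-H =  2 → C
  i= 7: U-H = 13 → N
  i= 8: G-W = 10 → K
  i= 9: S-E = 14 → O
  i=10: H-A =  7 → H
  i=11: U-B = 19 → T
  i=12: D-V =  8 → I
  i=13: I-G =  2 → C
  i=14: V-I = 13 → N
  i=15: W-M = 10 → K
  i=16: B-N = 14 → O
  i=17: Q-J =  7 → H
  i=18: T-A = 19 → T
  i=19: Q-I =  8 → I
  i=20: U-S =  2 → C
  i=21: B-O = 13 → N
  i=22: G-W = 10 → K
  i=23: B-N = 14 → O
  i=24: S-L =  7 → H
  i=25: T-A = 19 → T
  i=26: I-A =  8 → I
  i=27: Q-O =  2 → C
  i=28: E-R = 13 → N
  i=29: Z-P = 10 → K
  i=30: T-F = 14 → O
  i=31: B-U =  7 → H
  i=32: X-E = 19 → T
  i=33: W-O =  8 → I
  i=34: R-P =  2 → C
  i=35: B-O = 13 → N
  i=36: M-C = 10 → K
  i=37: O-A = 14 → O
  i=38: G-Z =  7 → H
  i=39: Z-G = 19 → T
  shifts repeat with period 7: NKOHTIC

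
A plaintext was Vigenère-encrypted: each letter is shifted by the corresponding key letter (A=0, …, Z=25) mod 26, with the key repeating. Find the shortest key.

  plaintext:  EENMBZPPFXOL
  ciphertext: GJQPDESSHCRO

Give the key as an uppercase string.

  i= 0: G-E =  2 → C
  i= 1: J-E =  5 → F
  i= 2: Q-N =  3 → D
  i= 3: P-M =  3 → D
  i= 4: D-B =  2 → C
  i= 5: E-Z =  5 → F
  i= 6: S-P =  3 → D
  i= 7: S-P =  3 → D
  i= 8: H-F =  2 → C
  i= 9: C-X =  5 → F
  i=10: R-O =  3 → D
  i=11: O-L =  3 → D
  shifts repeat with period 4: CFDD

CFDD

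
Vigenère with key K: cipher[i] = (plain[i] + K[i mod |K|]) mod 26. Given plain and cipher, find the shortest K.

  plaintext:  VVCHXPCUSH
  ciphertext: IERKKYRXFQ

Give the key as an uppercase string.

  i= 0: I-V = 13 → N
  i= 1: E-V =  9 → J
  i= 2: R-C = 15 → P
  i= 3: K-H =  3 → D
  i= 4: K-X = 13 → N
  i= 5: Y-P =  9 → J
  i= 6: R-C = 15 → P
  i= 7: X-U =  3 → D
  i= 8: F-S = 13 → N
  i= 9: Q-H =  9 → J
  shifts repeat with period 4: NJPD

NJPD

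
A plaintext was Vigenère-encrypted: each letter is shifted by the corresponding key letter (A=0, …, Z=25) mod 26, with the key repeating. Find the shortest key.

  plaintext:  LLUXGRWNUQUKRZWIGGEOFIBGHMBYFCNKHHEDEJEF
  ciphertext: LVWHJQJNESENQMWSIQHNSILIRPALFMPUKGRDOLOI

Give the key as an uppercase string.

  i= 0: L-L =  0 → A
  i= 1: V-L = 10 → K
  i= 2: W-U =  2 → C
  i= 3: H-X = 10 → K
  i= 4: J-G =  3 → D
  i= 5: Q-R = 25 → Z
  i= 6: J-W = 13 → N
  i= 7: N-N =  0 → A
  i= 8: E-U = 10 → K
  i= 9: S-Q =  2 → C
  i=10: E-U = 10 → K
  i=11: N-K =  3 → D
  i=12: Q-R = 25 → Z
  i=13: M-Z = 13 → N
  i=14: W-W =  0 → A
  i=15: S-I = 10 → K
  i=16: I-G =  2 → C
  i=17: Q-G = 10 → K
  i=18: H-E =  3 → D
  i=19: N-O = 25 → Z
  i=20: S-F = 13 → N
  i=21: I-I =  0 → A
  i=22: L-B = 10 → K
  i=23: I-G =  2 → C
  i=24: R-H = 10 → K
  i=25: P-M =  3 → D
  i=26: A-B = 25 → Z
  i=27: L-Y = 13 → N
  i=28: F-F =  0 → A
  i=29: M-C = 10 → K
  i=30: P-N =  2 → C
  i=31: U-K = 10 → K
  i=32: K-H =  3 → D
  i=33: G-H = 25 → Z
  i=34: R-E = 13 → N
  i=35: D-D =  0 → A
  i=36: O-E = 10 → K
  i=37: L-J =  2 → C
  i=38: O-E = 10 → K
  i=39: I-F =  3 → D
  shifts repeat with period 7: AKCKDZN

AKCKDZN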